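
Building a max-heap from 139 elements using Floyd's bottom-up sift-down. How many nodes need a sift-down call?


In a heap of 139 elements (0-indexed array):
  Last element index: 138
  Parent of last element: floor((138 - 1) / 2) = 68
  Internal nodes: indices 0 to 68
  Count = floor(139/2) = 69


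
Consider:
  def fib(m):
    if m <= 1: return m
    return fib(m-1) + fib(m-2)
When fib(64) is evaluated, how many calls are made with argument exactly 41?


Let N(m) = number of times fib(m) is called while evaluating fib(64).
N(64) = 1 (the initial call).
N(63) = 1 (only fib(64) calls it).
For 1 <= m <= 62: fib(m) is called by fib(m+1) and fib(m+2), so
  N(m) = N(m+1) + N(m+2).
fib(0) is called only by fib(2), so N(0) = N(2).
Walk down from m=64:
  N(64)=1, N(63)=1, N(62)=2, N(61)=3, N(60)=5, N(59)=8, N(58)=13, N(57)=21, N(56)=34, N(55)=55, N(54)=89, N(53)=144, N(52)=233, N(51)=377, N(50)=610, N(49)=987, N(48)=1597, N(47)=2584, N(46)=4181, N(45)=6765, N(44)=10946, N(43)=17711, N(42)=28657, N(41)=46368
N(41) = 46368


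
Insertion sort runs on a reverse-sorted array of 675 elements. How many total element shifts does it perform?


Sum of shifts = 1 + 2 + 3 + ... + 674
= 675 * 674 / 2
= 454950 / 2
= 227475


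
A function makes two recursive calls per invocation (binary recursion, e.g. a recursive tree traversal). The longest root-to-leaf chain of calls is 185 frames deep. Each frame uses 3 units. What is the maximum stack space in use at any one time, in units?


Binary recursion: the two calls run one after the other, so only one root-to-leaf chain of frames is on the stack at a time.
Maximum depth (longest chain) = 185 frames
Each frame = 3 units
Max stack space = 185 * 3 = 555


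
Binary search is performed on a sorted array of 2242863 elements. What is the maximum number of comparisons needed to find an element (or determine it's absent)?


Binary search halves the search space each comparison:
  Step 1: search space = 2242863 -> 1121431
  Step 2: search space = 1121431 -> 560715
  Step 3: search space = 560715 -> 280357
  Step 4: search space = 280357 -> 140178
  Step 5: search space = 140178 -> 70089
  Step 6: search space = 70089 -> 35044
  Step 7: search space = 35044 -> 17522
  Step 8: search space = 17522 -> 8761
  Step 9: search space = 8761 -> 4380
  Step 10: search space = 4380 -> 2190
  Step 11: search space = 2190 -> 1095
  Step 12: search space = 1095 -> 547
  Step 13: search space = 547 -> 273
  Step 14: search space = 273 -> 136
  Step 15: search space = 136 -> 68
  Step 16: search space = 68 -> 34
  Step 17: search space = 34 -> 17
  Step 18: search space = 17 -> 8
  Step 19: search space = 8 -> 4
  Step 20: search space = 4 -> 2
  Step 21: search space = 2 -> 1
  Step 22: search space = 1 (final check)
Maximum comparisons = floor(log2(2242863)) + 1 = 21 + 1 = 22


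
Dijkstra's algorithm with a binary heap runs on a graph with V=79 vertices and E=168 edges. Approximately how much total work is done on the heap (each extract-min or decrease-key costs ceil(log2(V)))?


Dijkstra with a binary heap: each vertex is extracted once, each edge may relax once.
Each heap operation costs O(log V).
V + E = 79 + 168 = 247
ceil(log2(79)) = 7 (since 2^6 = 64 < 79 <= 128 = 2^7)
Total heap work = (V+E) * ceil(log2(V)) = 247 * 7 = 1729


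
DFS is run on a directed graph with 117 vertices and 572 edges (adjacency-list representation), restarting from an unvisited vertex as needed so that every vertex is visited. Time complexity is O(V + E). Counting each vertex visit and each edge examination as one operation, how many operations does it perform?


A full DFS traversal processes each vertex exactly once (push/pop on stack).
Each directed edge is examined once.
V = 117, E = 572
V + E = 689


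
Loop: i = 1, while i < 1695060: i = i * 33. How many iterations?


i multiplies by 33 each step:
i = 1 -> 33 -> 1089 -> 35937 -> 1185921 -> 39135393 (stop)
Iterations = ceil(log_33(1695060)) = 5


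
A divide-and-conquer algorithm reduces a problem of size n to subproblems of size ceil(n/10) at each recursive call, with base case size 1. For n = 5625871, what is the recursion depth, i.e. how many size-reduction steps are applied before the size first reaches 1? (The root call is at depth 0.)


Each step divides the size by 10 (rounding up); after k steps the size is ceil(n/10^k), which equals 1 exactly when 10^k >= n.
So the depth is the smallest k with 10^k >= 5625871, i.e. ceil(log_10(5625871)).
10^6 = 1000000 < 5625871 <= 10000000 = 10^7
Recursion depth = 7


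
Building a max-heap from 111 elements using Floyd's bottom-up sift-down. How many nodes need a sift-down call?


In a heap of 111 elements (0-indexed array):
  Last element index: 110
  Parent of last element: floor((110 - 1) / 2) = 54
  Internal nodes: indices 0 to 54
  Count = floor(111/2) = 55


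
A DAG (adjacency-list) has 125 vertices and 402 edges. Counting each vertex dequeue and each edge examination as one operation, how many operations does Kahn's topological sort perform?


V = 125 (vertex processing)
E = 402 (edge processing)
V + E = 125 + 402 = 527


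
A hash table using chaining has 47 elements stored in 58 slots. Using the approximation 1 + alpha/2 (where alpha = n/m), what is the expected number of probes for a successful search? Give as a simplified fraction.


Load factor alpha = n/m = 47/58
Expected probes = 1 + alpha/2 = 1 + 47/(2*58)
= 1 + 47/116
= 116/116 + 47/116
= 163/116


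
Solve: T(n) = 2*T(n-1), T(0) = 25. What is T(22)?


Unrolling:
T(22) = 2*T(21) = 2^2*T(20) = ... = 2^22*T(0)
= 2^22 * 25
= 4194304 * 25 = 104857600


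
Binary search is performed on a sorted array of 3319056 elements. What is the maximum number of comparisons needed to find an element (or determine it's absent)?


Binary search halves the search space each comparison:
  Step 1: search space = 3319056 -> 1659528
  Step 2: search space = 1659528 -> 829764
  Step 3: search space = 829764 -> 414882
  Step 4: search space = 414882 -> 207441
  Step 5: search space = 207441 -> 103720
  Step 6: search space = 103720 -> 51860
  Step 7: search space = 51860 -> 25930
  Step 8: search space = 25930 -> 12965
  Step 9: search space = 12965 -> 6482
  Step 10: search space = 6482 -> 3241
  Step 11: search space = 3241 -> 1620
  Step 12: search space = 1620 -> 810
  Step 13: search space = 810 -> 405
  Step 14: search space = 405 -> 202
  Step 15: search space = 202 -> 101
  Step 16: search space = 101 -> 50
  Step 17: search space = 50 -> 25
  Step 18: search space = 25 -> 12
  Step 19: search space = 12 -> 6
  Step 20: search space = 6 -> 3
  Step 21: search space = 3 -> 1
  Step 22: search space = 1 (final check)
Maximum comparisons = floor(log2(3319056)) + 1 = 21 + 1 = 22


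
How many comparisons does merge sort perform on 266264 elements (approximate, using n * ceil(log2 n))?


Recursion depth: ceil(log2(266264)) = 19
Each recursion level merges n = 266264 elements
Total = 266264 * 19 = 5059016


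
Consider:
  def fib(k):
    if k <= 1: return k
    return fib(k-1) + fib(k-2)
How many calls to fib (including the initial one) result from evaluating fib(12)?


Let C(m) = total calls to evaluate fib(m). Then C(0)=C(1)=1, and
C(m) = 1 + C(m-1) + C(m-2) for m >= 2.
Build the table (each entry = 1 + previous two):
  C(0) = 1
  C(1) = 1
  C(2) = 1 + 1 + 1 = 3
  C(3) = 1 + 3 + 1 = 5
  C(4) = 1 + 5 + 3 = 9
  C(5) = 1 + 9 + 5 = 15
  C(6) = 1 + 15 + 9 = 25
  C(7) = 1 + 25 + 15 = 41
  C(8) = 1 + 41 + 25 = 67
  C(9) = 1 + 67 + 41 = 109
  C(10) = 1 + 109 + 67 = 177
  C(11) = 1 + 177 + 109 = 287
  C(12) = 1 + 287 + 177 = 465
Total calls for fib(12) = 465


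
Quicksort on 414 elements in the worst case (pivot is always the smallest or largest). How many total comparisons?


In the worst case, each partition step picks the worst pivot:
  Partition 1: 413 comparisons (n-1 elements to compare)
  Partition 2: 412 comparisons
  Partition 3: 411 comparisons
  Partition 4: 410 comparisons
  Partition 5: 409 comparisons
  ...
  Last partition: 0 comparisons
Total = (n-1) + (n-2) + ... + 1 + 0 = n*(n-1)/2
= 414*413/2 = 85491


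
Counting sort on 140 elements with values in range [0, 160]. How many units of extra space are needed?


Output array size: 140 (to store sorted result)
Count array size: 161 (one slot per possible value, range 0 to 160)
Total extra space = 140 + 161 = 301


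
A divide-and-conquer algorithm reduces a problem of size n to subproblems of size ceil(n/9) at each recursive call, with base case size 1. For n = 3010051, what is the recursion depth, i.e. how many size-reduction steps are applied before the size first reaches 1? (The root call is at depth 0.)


Each step divides the size by 9 (rounding up); after k steps the size is ceil(n/9^k), which equals 1 exactly when 9^k >= n.
So the depth is the smallest k with 9^k >= 3010051, i.e. ceil(log_9(3010051)).
9^6 = 531441 < 3010051 <= 4782969 = 9^7
Recursion depth = 7


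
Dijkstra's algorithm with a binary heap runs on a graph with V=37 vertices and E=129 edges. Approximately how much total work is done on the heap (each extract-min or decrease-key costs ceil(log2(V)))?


Dijkstra with a binary heap: each vertex is extracted once, each edge may relax once.
Each heap operation costs O(log V).
V + E = 37 + 129 = 166
ceil(log2(37)) = 6 (since 2^5 = 32 < 37 <= 64 = 2^6)
Total heap work = (V+E) * ceil(log2(V)) = 166 * 6 = 996


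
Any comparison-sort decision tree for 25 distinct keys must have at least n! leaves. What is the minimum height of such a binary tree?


A binary decision tree of height h has at most 2^h leaves and needs at least n! of them, so h >= ceil(log2(n!)).
Compute 25! as a running product:
  x2 = 2, x3 = 6, x4 = 24, x5 = 120
  x6 = 720, x7 = 5040, x8 = 40320, x9 = 362880
  x10 = 3628800, x11 = 39916800, x12 = 479001600, x13 = 6227020800
  x14 = 87178291200, x15 = 1307674368000, x16 = 20922789888000, x17 = 355687428096000
  x18 = 6402373705728000, x19 = 121645100408832000, x20 = 2432902008176640000, x21 = 51090942171709440000
  x22 = 1124000727777607680000, x23 = 25852016738884976640000, x24 = 620448401733239439360000, x25 = 15511210043330985984000000
25! = 15511210043330985984000000
Bracket between powers of 2:
  2^83 = 9671406556917033397649408 < 15511210043330985984000000 <= 19342813113834066795298816 = 2^84
So ceil(log2(25!)) = 84


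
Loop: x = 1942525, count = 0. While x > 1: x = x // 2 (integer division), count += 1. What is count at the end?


The variable x halves each step:
x = 1942525 -> 971262 -> 485631 -> 242815 -> 121407 -> 60703 -> 30351 -> 15175 -> 7587 -> 3793 -> 1896 -> 948 -> 474 -> 237 -> 118 -> 59 -> 29 -> 14 -> 7 -> 3 -> 1
Number of halvings = floor(log2(1942525)) = 20


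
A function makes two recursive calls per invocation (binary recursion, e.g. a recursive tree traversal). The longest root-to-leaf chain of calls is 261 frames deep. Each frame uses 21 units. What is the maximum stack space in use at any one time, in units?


Binary recursion: the two calls run one after the other, so only one root-to-leaf chain of frames is on the stack at a time.
Maximum depth (longest chain) = 261 frames
Each frame = 21 units
Max stack space = 261 * 21 = 5481


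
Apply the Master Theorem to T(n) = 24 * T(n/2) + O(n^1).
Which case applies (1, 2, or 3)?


The Master Theorem: T(n) = a*T(n/b) + O(n^c)
  a = 24, b = 2, c = 1
log_b(a) = log_2(24) ~ 4.585
Compare b^c with a: 2^1 = 2 < 24, so c < log_b(a).
Since c < log_b(a), Case 1 applies.
T(n) = O(n^(log_2 24)) ~ O(n^4.585)
Master Theorem case = 1


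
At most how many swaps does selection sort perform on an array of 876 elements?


Each of the 875 passes places one element in its final position.
Pass 1: swap minimum into position 0
Pass 2: swap minimum of remaining into position 1
...
Pass 875: last two elements, one swap
Maximum swaps = 876 - 1 = 875


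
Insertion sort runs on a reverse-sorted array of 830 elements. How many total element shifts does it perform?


Sum of shifts = 1 + 2 + 3 + ... + 829
= 830 * 829 / 2
= 688070 / 2
= 344035


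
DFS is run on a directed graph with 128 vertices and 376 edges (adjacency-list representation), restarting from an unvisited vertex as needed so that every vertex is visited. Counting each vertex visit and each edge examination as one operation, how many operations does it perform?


A full DFS traversal processes each vertex exactly once (push/pop on stack).
Each directed edge is examined once.
V = 128, E = 376
V + E = 504


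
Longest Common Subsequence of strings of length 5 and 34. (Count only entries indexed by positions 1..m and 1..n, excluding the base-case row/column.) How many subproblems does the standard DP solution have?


DP table indexed by positions in both strings.
First string: 5 positions
Second string: 34 positions
Total = 5 * 34 = 170


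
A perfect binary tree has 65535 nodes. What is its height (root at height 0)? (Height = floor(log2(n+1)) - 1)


For a perfect binary tree of height h: n = 2^(h+1) - 1, so h = log2(n+1) - 1.
  n + 1 = 65536 = 2^16
  log2(65536) = 16
  height = 16 - 1 = 15


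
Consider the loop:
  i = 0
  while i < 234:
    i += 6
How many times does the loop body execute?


Starting at i = 0, each iteration adds 6.
Iterations until i >= 234:
  Iteration 1: i = 0 -> i = 6
  Iteration 2: i = 6 -> i = 12
  Iteration 3: i = 12 -> i = 18
  Iteration 4: i = 18 -> i = 24
  Iteration 5: i = 24 -> i = 30
  Iteration 6: i = 30 -> i = 36
  Iteration 7: i = 36 -> i = 42
  Iteration 8: i = 42 -> i = 48
  ... continuing ...
Total iterations = ceil(234/6) = 39


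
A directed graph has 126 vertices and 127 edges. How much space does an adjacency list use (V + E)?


Adjacency list: one list head per vertex + one entry per edge
Vertex heads: 126
Edge entries: 127
Total = 126 + 127 = 253


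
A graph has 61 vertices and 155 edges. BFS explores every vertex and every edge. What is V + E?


A full BFS traversal dequeues each vertex once and examines each edge once.
Vertex visits: 61
Edge visits: 155
V + E = 61 + 155 = 216


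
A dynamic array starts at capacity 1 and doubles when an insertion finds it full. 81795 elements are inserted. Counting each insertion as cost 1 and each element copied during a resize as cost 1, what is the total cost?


n = 81795
Insertion costs: 81795
Resizes copy 1, 2, 4, ... up to the largest power of 2 that is <= n-1 = 81794, i.e. 65536.
Copy costs = 1 + 2 + 4 + 8 + 16 + 32 + 64 + 128 + 256 + 512 + 1024 + 2048 + 4096 + 8192 + 16384 + 32768 + 65536 = 131071
Total = 81795 + 131071 = 212866


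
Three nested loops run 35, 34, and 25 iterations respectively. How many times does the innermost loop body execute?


Loop 1 (outermost): 35 iterations
Loop 2 (middle): 34 iterations per outer
Loop 3 (innermost): 25 iterations per middle
Total = 35 * 34 * 25 = 29750


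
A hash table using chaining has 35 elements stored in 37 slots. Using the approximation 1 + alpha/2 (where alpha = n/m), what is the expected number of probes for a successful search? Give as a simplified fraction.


Load factor alpha = n/m = 35/37
Expected probes = 1 + alpha/2 = 1 + 35/(2*37)
= 1 + 35/74
= 74/74 + 35/74
= 109/74


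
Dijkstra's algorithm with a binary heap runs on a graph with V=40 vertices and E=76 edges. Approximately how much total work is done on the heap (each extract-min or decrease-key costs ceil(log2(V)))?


Dijkstra with a binary heap: each vertex is extracted once, each edge may relax once.
Each heap operation costs O(log V).
V + E = 40 + 76 = 116
ceil(log2(40)) = 6 (since 2^5 = 32 < 40 <= 64 = 2^6)
Total heap work = (V+E) * ceil(log2(V)) = 116 * 6 = 696


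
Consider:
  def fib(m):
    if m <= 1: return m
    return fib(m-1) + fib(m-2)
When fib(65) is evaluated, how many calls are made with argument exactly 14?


Let N(m) = number of times fib(m) is called while evaluating fib(65).
N(65) = 1 (the initial call).
N(64) = 1 (only fib(65) calls it).
For 1 <= m <= 63: fib(m) is called by fib(m+1) and fib(m+2), so
  N(m) = N(m+1) + N(m+2).
fib(0) is called only by fib(2), so N(0) = N(2).
Walk down from m=65:
  N(65)=1, N(64)=1, N(63)=2, N(62)=3, N(61)=5, N(60)=8, N(59)=13, N(58)=21, N(57)=34, N(56)=55, N(55)=89, N(54)=144, N(53)=233, N(52)=377, N(51)=610, N(50)=987, N(49)=1597, N(48)=2584, N(47)=4181, N(46)=6765, N(45)=10946, N(44)=17711, N(43)=28657, N(42)=46368, N(41)=75025, N(40)=121393, N(39)=196418, N(38)=317811, N(37)=514229, N(36)=832040, N(35)=1346269, N(34)=2178309, N(33)=3524578, N(32)=5702887, N(31)=9227465, N(30)=14930352, N(29)=24157817, N(28)=39088169, N(27)=63245986, N(26)=102334155, N(25)=165580141, N(24)=267914296, N(23)=433494437, N(22)=701408733, N(21)=1134903170, N(20)=1836311903, N(19)=2971215073, N(18)=4807526976, N(17)=7778742049, N(16)=12586269025, N(15)=20365011074, N(14)=32951280099
N(14) = 32951280099


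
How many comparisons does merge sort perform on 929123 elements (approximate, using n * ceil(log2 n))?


Recursion depth: ceil(log2(929123)) = 20
Each recursion level merges n = 929123 elements
Total = 929123 * 20 = 18582460


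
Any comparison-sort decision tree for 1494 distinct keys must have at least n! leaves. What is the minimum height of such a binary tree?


A binary decision tree of height h has at most 2^h leaves and needs at least n! of them, so h >= ceil(log2(n!)).
1494! is far too large to multiply out, so use Stirling's series:
  ln(n!) ~ n ln n - n + (1/2) ln(2 pi n) + 1/(12n)  (error below 1/(360 n^3), negligible here)
  ln(1494) = 7.3092124
  n ln n = 1494 * 7.3092124 = 10919.9633
  (1/2) ln(2 pi * 1494) = (1/2) ln(9387.0788) = 4.5735
  1/(12*1494) = 0.0001
  ln(1494!) ~ 10919.9633 - 1494 + 4.5735 + 0.0001 = 9430.5369
Convert to base 2: log2(1494!) = 9430.5369 / ln 2 = 9430.5369 / 0.69314718 = 13605.3888
ceil(13605.3888) = 13606


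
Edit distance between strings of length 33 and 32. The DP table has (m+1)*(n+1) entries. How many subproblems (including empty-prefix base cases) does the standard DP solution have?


The table includes base cases (empty prefixes).
Rows: (m+1) = 34
Columns: (n+1) = 33
Total = 34 * 33 = 1122


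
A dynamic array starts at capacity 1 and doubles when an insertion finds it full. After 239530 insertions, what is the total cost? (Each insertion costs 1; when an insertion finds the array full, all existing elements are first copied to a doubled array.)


Insertion cost: 239530 (one per element)
Resizes occur just before inserting elements 2, 3, 5, 9, ...
Elements copied at each resize: 1 + 2 + 4 + 8 + 16 + 32 + 64 + 128 + 256 + 512 + 1024 + 2048 + 4096 + 8192 + 16384 + 32768 + 65536 + 131072
Sum of copies = 262143 (geometric series: 2^k - 1)
Total = 239530 + 262143 = 501673


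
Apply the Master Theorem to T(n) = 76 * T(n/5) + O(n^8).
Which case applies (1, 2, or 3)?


The Master Theorem: T(n) = a*T(n/b) + O(n^c)
  a = 76, b = 5, c = 8
log_b(a) = log_5(76) ~ 2.691
Compare b^c with a: 5^8 = 390625 > 76, so c > log_b(a).
Since c > log_b(a), Case 3 applies.
T(n) = O(n^8)
Master Theorem case = 3


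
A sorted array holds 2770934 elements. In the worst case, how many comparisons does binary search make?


Halving sequence: 2770934 -> 1385467 -> 692733 -> 346366 -> 173183 -> 86591 -> 43295 -> 21647 -> 10823 -> 5411 -> 2705 -> 1352 -> 676 -> 338 -> 169 -> 84 -> 42 -> 21 -> 10 -> 5 -> 2 -> 1
Number of halvings = 21
Max comparisons = 21 + 1 = 22


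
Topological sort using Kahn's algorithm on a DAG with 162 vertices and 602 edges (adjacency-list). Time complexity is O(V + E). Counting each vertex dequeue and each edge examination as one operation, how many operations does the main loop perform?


Kahn's algorithm:
  1. Compute in-degrees: O(V + E)
  2. Process queue: each vertex dequeued once (O(V))
     each edge examined once (O(E))
Total = V + E = 162 + 602 = 764


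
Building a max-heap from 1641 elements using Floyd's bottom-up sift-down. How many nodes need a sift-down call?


In a heap of 1641 elements (0-indexed array):
  Last element index: 1640
  Parent of last element: floor((1640 - 1) / 2) = 819
  Internal nodes: indices 0 to 819
  Count = floor(1641/2) = 820


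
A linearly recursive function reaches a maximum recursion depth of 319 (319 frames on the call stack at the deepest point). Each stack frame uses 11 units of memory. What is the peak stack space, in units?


Maximum recursion depth = 319 frames
Memory per frame = 11 units
Total stack space = depth * frame_size
= 319 * 11 = 3509


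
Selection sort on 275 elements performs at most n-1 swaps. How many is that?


Each of the 274 passes places one element in its final position.
Pass 1: swap minimum into position 0
Pass 2: swap minimum of remaining into position 1
...
Pass 274: last two elements, one swap
Maximum swaps = 275 - 1 = 274


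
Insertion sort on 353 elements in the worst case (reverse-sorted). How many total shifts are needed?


In the worst case (reverse-sorted), each element shifts past all previous:
  Element 1: 1 shifts
  Element 2: 2 shifts
  Element 3: 3 shifts
  Element 4: 4 shifts
  Element 5: 5 shifts
  ...
  Element 352: 352 shifts
Total = 1 + 2 + ... + 352
= 353*(353-1)/2 = 62128


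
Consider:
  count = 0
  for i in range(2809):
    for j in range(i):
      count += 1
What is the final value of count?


For each i, the inner loop runs i times:
  i=0: inner runs 0 times
  i=1: inner runs 1 time
  i=2: inner runs 2 times
  i=3: inner runs 3 times
  i=4: inner runs 4 times
  i=5: inner runs 5 times
  i=6: inner runs 6 times
  i=7: inner runs 7 times
  ...
Total = 0 + 1 + 2 + ... + 2808 = 2809*(2809-1)/2 = 3943836


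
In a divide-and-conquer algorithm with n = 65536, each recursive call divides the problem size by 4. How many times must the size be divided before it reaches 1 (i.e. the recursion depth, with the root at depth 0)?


Number of divisions = log_4(65536)
Sizes: 65536 -> 16384 -> 4096 -> 1024 -> 256 -> 64 -> 16 -> 4 -> 1 (8 divisions)
Recursion depth = 8


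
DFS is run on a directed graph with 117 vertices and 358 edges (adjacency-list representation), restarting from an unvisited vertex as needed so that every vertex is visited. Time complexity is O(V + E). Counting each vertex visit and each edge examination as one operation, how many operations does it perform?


A full DFS traversal processes each vertex exactly once (push/pop on stack).
Each directed edge is examined once.
V = 117, E = 358
V + E = 475


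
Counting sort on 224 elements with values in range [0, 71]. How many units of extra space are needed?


Output array size: 224 (to store sorted result)
Count array size: 72 (one slot per possible value, range 0 to 71)
Total extra space = 224 + 72 = 296


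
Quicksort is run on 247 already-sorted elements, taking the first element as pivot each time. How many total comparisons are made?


Sum of comparisons per partition:
246 + 245 + ... + 1 + 0
= 247 * (247 - 1) / 2
= 247 * 246 / 2
= 30381


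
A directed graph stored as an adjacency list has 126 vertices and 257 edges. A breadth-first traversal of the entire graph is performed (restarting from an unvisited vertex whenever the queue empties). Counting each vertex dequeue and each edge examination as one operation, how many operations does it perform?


A full BFS traversal dequeues each vertex once and examines each edge once.
Vertex visits: 126
Edge visits: 257
V + E = 126 + 257 = 383


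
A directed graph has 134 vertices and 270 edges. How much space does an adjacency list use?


Adjacency list: one list head per vertex + one entry per edge
Vertex heads: 134
Edge entries: 270
Total = 134 + 270 = 404


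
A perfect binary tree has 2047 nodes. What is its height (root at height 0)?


For a perfect binary tree of height h: n = 2^(h+1) - 1, so h = log2(n+1) - 1.
  n + 1 = 2048 = 2^11
  log2(2048) = 11
  height = 11 - 1 = 10


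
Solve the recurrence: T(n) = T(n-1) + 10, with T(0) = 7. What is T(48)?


Unrolling the recurrence:
T(48) = T(47) + 10
       = T(46) + 10 + 10
       = T(45) + 10*3
       ...
       = T(0) + 10*48
       = 7 + 480 = 487


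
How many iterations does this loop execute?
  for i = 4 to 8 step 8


The loop variable i takes values starting at 4 and increments by 8 each iteration.
Sequence: i = 4
The upper bound 8 is inclusive, so the count is floor((last - first) / step) + 1:
floor((8 - 4) / 8) + 1 = floor(4/8) + 1 = 0 + 1 = 1


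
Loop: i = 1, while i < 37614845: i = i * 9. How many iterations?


i multiplies by 9 each step:
i = 1 -> 9 -> 81 -> 729 -> 6561 -> 59049 -> 531441 -> 4782969 -> 43046721 (stop)
Iterations = ceil(log_9(37614845)) = 8


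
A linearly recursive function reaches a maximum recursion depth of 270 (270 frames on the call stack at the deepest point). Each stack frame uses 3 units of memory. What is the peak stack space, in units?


Maximum recursion depth = 270 frames
Memory per frame = 3 units
Total stack space = depth * frame_size
= 270 * 3 = 810


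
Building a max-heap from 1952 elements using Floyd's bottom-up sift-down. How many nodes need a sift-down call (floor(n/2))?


In a heap of 1952 elements (0-indexed array):
  Last element index: 1951
  Parent of last element: floor((1951 - 1) / 2) = 975
  Internal nodes: indices 0 to 975
  Count = floor(1952/2) = 976


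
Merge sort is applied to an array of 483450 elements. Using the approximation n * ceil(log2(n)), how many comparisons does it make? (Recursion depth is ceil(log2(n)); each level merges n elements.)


Merge sort divides the array into halves recursively.
Number of levels = ceil(log2(483450)) = 19
At each level, approximately n = 483450 comparisons are needed for merging.
Total comparisons ~ n * ceil(log2(n)) = 483450 * 19 = 9185550


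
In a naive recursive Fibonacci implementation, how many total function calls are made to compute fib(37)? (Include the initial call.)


Let C(m) = total calls to evaluate fib(m). Then C(0)=C(1)=1, and
C(m) = 1 + C(m-1) + C(m-2) for m >= 2.
Build the table (each entry = 1 + previous two):
  C(0) = 1
  C(1) = 1
  C(2) = 1 + 1 + 1 = 3
  C(3) = 1 + 3 + 1 = 5
  C(4) = 1 + 5 + 3 = 9
  C(5) = 1 + 9 + 5 = 15
  C(6) = 1 + 15 + 9 = 25
  C(7) = 1 + 25 + 15 = 41
  C(8) = 1 + 41 + 25 = 67
  C(9) = 1 + 67 + 41 = 109
  C(10) = 1 + 109 + 67 = 177
  C(11) = 1 + 177 + 109 = 287
  C(12) = 1 + 287 + 177 = 465
  C(13) = 1 + 465 + 287 = 753
  C(14) = 1 + 753 + 465 = 1219
  C(15) = 1 + 1219 + 753 = 1973
  C(16) = 1 + 1973 + 1219 = 3193
  C(17) = 1 + 3193 + 1973 = 5167
  C(18) = 1 + 5167 + 3193 = 8361
  C(19) = 1 + 8361 + 5167 = 13529
  C(20) = 1 + 13529 + 8361 = 21891
  C(21) = 1 + 21891 + 13529 = 35421
  C(22) = 1 + 35421 + 21891 = 57313
  C(23) = 1 + 57313 + 35421 = 92735
  C(24) = 1 + 92735 + 57313 = 150049
  C(25) = 1 + 150049 + 92735 = 242785
  C(26) = 1 + 242785 + 150049 = 392835
  C(27) = 1 + 392835 + 242785 = 635621
  C(28) = 1 + 635621 + 392835 = 1028457
  C(29) = 1 + 1028457 + 635621 = 1664079
  C(30) = 1 + 1664079 + 1028457 = 2692537
  C(31) = 1 + 2692537 + 1664079 = 4356617
  C(32) = 1 + 4356617 + 2692537 = 7049155
  C(33) = 1 + 7049155 + 4356617 = 11405773
  C(34) = 1 + 11405773 + 7049155 = 18454929
  C(35) = 1 + 18454929 + 11405773 = 29860703
  C(36) = 1 + 29860703 + 18454929 = 48315633
  C(37) = 1 + 48315633 + 29860703 = 78176337
Total calls for fib(37) = 78176337


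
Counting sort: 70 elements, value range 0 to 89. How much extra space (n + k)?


n = 70 (output array)
k = 90 (count array for 90 distinct values)
Extra space = 70 + 90 = 160


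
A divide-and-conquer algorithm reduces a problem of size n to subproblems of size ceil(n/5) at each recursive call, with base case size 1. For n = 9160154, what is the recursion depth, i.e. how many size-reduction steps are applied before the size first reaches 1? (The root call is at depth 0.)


Each step divides the size by 5 (rounding up); after k steps the size is ceil(n/5^k), which equals 1 exactly when 5^k >= n.
So the depth is the smallest k with 5^k >= 9160154, i.e. ceil(log_5(9160154)).
5^9 = 1953125 < 9160154 <= 9765625 = 5^10
Recursion depth = 10


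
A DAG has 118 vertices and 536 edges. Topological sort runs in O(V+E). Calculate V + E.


V = 118 (vertex processing)
E = 536 (edge processing)
V + E = 118 + 536 = 654


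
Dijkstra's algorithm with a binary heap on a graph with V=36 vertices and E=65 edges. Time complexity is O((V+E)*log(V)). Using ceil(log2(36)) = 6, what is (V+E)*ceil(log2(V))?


Dijkstra with a binary heap: each vertex is extracted once, each edge may relax once.
Each heap operation costs O(log V).
V + E = 36 + 65 = 101
ceil(log2(36)) = 6 (since 2^5 = 32 < 36 <= 64 = 2^6)
Total heap work = (V+E) * ceil(log2(V)) = 101 * 6 = 606


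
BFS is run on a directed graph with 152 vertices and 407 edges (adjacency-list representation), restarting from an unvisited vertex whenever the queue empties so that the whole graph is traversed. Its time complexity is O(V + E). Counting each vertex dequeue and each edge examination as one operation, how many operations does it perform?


A full BFS traversal dequeues each vertex exactly once and examines each directed edge exactly once.
V = 152 (vertex processing cost)
E = 407 (edge examination cost)
Total operations proportional to V + E = 152 + 407 = 559


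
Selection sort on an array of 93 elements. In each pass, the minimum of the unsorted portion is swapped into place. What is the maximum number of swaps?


Selection sort performs one swap per pass:
  Pass 1: find min in positions 0 to 92, swap with position 0
  Pass 2: find min in positions 1 to 92, swap with position 1
  Pass 3: find min in positions 2 to 92, swap with position 2
  Pass 4: find min in positions 3 to 92, swap with position 3
  Pass 5: find min in positions 4 to 92, swap with position 4
  ... (87 more passes)
Total passes (and swaps) = n - 1 = 93 - 1 = 92


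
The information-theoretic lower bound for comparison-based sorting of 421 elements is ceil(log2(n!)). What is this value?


A binary decision tree of height h has at most 2^h leaves and needs at least n! of them, so h >= ceil(log2(n!)).
421! is far too large to multiply out, so use Stirling's series:
  ln(n!) ~ n ln n - n + (1/2) ln(2 pi n) + 1/(12n)  (error below 1/(360 n^3), negligible here)
  ln(421) = 6.0426328
  n ln n = 421 * 6.0426328 = 2543.9484
  (1/2) ln(2 pi * 421) = (1/2) ln(2645.2210) = 3.9403
  1/(12*421) = 0.0002
  ln(421!) ~ 2543.9484 - 421 + 3.9403 + 0.0002 = 2126.8889
Convert to base 2: log2(421!) = 2126.8889 / ln 2 = 2126.8889 / 0.69314718 = 3068.4521
ceil(3068.4521) = 3069


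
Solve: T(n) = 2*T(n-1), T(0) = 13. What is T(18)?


Unrolling:
T(18) = 2*T(17) = 2^2*T(16) = ... = 2^18*T(0)
= 2^18 * 13
= 262144 * 13 = 3407872


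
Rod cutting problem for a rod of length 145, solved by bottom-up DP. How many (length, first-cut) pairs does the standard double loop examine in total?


For each subproblem length i = 1..145, the inner loop considers i possible first cuts.
Total = 1 + 2 + ... + 145
= 145*(145+1)/2
= 145*146/2 = 10585


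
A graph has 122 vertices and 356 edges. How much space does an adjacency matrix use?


Adjacency matrix: V x V grid of entries
Space = V^2 = 122^2 = 122 * 122 = 14884


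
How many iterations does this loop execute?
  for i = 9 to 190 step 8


The loop variable i takes values starting at 9 and increments by 8 each iteration.
Sequence: i = 9, 17, 25, 33, 41, 49, 57, 65, 73, ...
The upper bound 190 is inclusive, so the count is floor((last - first) / step) + 1:
floor((190 - 9) / 8) + 1 = floor(181/8) + 1 = 22 + 1 = 23


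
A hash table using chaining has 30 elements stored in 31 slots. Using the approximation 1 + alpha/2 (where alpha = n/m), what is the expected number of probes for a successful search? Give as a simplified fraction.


Load factor alpha = n/m = 30/31
Expected probes = 1 + alpha/2 = 1 + 30/(2*31)
= 1 + 30/62
= 62/62 + 30/62
= 92/62
Simplify: 46/31


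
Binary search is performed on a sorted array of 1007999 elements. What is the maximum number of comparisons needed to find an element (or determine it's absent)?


Binary search halves the search space each comparison:
  Step 1: search space = 1007999 -> 503999
  Step 2: search space = 503999 -> 251999
  Step 3: search space = 251999 -> 125999
  Step 4: search space = 125999 -> 62999
  Step 5: search space = 62999 -> 31499
  Step 6: search space = 31499 -> 15749
  Step 7: search space = 15749 -> 7874
  Step 8: search space = 7874 -> 3937
  Step 9: search space = 3937 -> 1968
  Step 10: search space = 1968 -> 984
  Step 11: search space = 984 -> 492
  Step 12: search space = 492 -> 246
  Step 13: search space = 246 -> 123
  Step 14: search space = 123 -> 61
  Step 15: search space = 61 -> 30
  Step 16: search space = 30 -> 15
  Step 17: search space = 15 -> 7
  Step 18: search space = 7 -> 3
  Step 19: search space = 3 -> 1
  Step 20: search space = 1 (final check)
Maximum comparisons = floor(log2(1007999)) + 1 = 19 + 1 = 20


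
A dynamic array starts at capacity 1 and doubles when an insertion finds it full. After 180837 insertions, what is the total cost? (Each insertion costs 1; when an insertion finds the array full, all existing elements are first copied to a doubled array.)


Insertion cost: 180837 (one per element)
Resizes occur just before inserting elements 2, 3, 5, 9, ...
Elements copied at each resize: 1 + 2 + 4 + 8 + 16 + 32 + 64 + 128 + 256 + 512 + 1024 + 2048 + 4096 + 8192 + 16384 + 32768 + 65536 + 131072
Sum of copies = 262143 (geometric series: 2^k - 1)
Total = 180837 + 262143 = 442980


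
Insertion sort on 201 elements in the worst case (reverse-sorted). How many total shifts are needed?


In the worst case (reverse-sorted), each element shifts past all previous:
  Element 1: 1 shifts
  Element 2: 2 shifts
  Element 3: 3 shifts
  Element 4: 4 shifts
  Element 5: 5 shifts
  ...
  Element 200: 200 shifts
Total = 1 + 2 + ... + 200
= 201*(201-1)/2 = 20100


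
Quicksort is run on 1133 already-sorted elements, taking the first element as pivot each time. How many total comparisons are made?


Sum of comparisons per partition:
1132 + 1131 + ... + 1 + 0
= 1133 * (1133 - 1) / 2
= 1133 * 1132 / 2
= 641278


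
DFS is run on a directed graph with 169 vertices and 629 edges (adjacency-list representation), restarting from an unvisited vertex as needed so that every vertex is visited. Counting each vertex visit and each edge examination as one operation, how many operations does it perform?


A full DFS traversal processes each vertex exactly once (push/pop on stack).
Each directed edge is examined once.
V = 169, E = 629
V + E = 798


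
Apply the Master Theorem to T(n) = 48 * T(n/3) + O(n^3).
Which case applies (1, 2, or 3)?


The Master Theorem: T(n) = a*T(n/b) + O(n^c)
  a = 48, b = 3, c = 3
log_b(a) = log_3(48) ~ 3.524
Compare b^c with a: 3^3 = 27 < 48, so c < log_b(a).
Since c < log_b(a), Case 1 applies.
T(n) = O(n^(log_3 48)) ~ O(n^3.524)
Master Theorem case = 1


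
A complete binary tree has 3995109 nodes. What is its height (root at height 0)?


In a complete binary tree, level k holds nodes 2^k .. 2^(k+1)-1 (1-indexed).
Height = floor(log2(n)) = floor(log2(3995109)) = 21
Check: 2^21 = 2097152 <= 3995109 < 4194304 = 2^22


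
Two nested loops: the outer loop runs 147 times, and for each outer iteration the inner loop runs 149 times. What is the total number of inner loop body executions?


Outer loop: 147 iterations
Inner loop: 149 iterations per outer iteration
Total = 147 * 149 = 21903


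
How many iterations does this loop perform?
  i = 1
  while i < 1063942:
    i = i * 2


The loop variable doubles each iteration:
i = 1 -> 2 -> 4 -> 8 -> 16 -> 32 -> 64 -> 128 -> 256 -> 512 -> 1024 -> 2048 -> 4096 -> 8192 -> 16384 -> 32768 -> 65536 -> 131072 -> 262144 -> 524288 -> 1048576 -> 2097152 (stop, 2097152 >= 1063942)
Number of doublings = ceil(log2(1063942)) = 21


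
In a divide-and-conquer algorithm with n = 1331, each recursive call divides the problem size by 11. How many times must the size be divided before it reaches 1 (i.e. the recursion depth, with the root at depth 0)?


Number of divisions = log_11(1331)
Sizes: 1331 -> 121 -> 11 -> 1 (3 divisions)
Recursion depth = 3


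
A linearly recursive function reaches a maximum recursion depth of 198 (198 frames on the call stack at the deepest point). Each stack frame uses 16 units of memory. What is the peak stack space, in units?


Maximum recursion depth = 198 frames
Memory per frame = 16 units
Total stack space = depth * frame_size
= 198 * 16 = 3168


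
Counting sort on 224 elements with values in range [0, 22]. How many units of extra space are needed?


Output array size: 224 (to store sorted result)
Count array size: 23 (one slot per possible value, range 0 to 22)
Total extra space = 224 + 23 = 247


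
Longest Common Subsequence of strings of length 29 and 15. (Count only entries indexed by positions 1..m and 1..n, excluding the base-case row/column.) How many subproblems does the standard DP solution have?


DP table indexed by positions in both strings.
First string: 29 positions
Second string: 15 positions
Total = 29 * 15 = 435


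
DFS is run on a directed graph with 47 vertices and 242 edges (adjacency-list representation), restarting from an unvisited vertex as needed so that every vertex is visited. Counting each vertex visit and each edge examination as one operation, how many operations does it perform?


A full DFS traversal processes each vertex exactly once (push/pop on stack).
Each directed edge is examined once.
V = 47, E = 242
V + E = 289


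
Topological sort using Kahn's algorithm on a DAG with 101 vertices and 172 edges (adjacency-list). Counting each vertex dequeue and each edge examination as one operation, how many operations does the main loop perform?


Kahn's algorithm:
  1. Compute in-degrees: O(V + E)
  2. Process queue: each vertex dequeued once (O(V))
     each edge examined once (O(E))
Total = V + E = 101 + 172 = 273


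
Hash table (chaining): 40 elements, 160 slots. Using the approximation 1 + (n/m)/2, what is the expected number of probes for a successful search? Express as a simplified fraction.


Computing expected probes:
alpha = 40/160
= 1 + alpha/2
= 1 + 40/(2*160)
= (2*160 + 40) / (2*160)
= 360/320 = 9/8


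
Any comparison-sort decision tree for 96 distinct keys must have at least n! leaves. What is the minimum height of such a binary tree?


A binary decision tree of height h has at most 2^h leaves and needs at least n! of them, so h >= ceil(log2(n!)).
96! is far too large to multiply out, so use Stirling's series:
  ln(n!) ~ n ln n - n + (1/2) ln(2 pi n) + 1/(12n)  (error below 1/(360 n^3), negligible here)
  ln(96) = 4.5643482
  n ln n = 96 * 4.5643482 = 438.1774
  (1/2) ln(2 pi * 96) = (1/2) ln(603.1858) = 3.2011
  1/(12*96) = 0.0009
  ln(96!) ~ 438.1774 - 96 + 3.2011 + 0.0009 = 345.3794
Convert to base 2: log2(96!) = 345.3794 / ln 2 = 345.3794 / 0.69314718 = 498.2771
ceil(498.2771) = 499


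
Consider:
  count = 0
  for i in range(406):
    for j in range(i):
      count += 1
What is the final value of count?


For each i, the inner loop runs i times:
  i=0: inner runs 0 times
  i=1: inner runs 1 time
  i=2: inner runs 2 times
  i=3: inner runs 3 times
  i=4: inner runs 4 times
  i=5: inner runs 5 times
  i=6: inner runs 6 times
  i=7: inner runs 7 times
  ...
Total = 0 + 1 + 2 + ... + 405 = 406*(406-1)/2 = 82215


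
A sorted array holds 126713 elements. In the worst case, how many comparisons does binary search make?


Halving sequence: 126713 -> 63356 -> 31678 -> 15839 -> 7919 -> 3959 -> 1979 -> 989 -> 494 -> 247 -> 123 -> 61 -> 30 -> 15 -> 7 -> 3 -> 1
Number of halvings = 16
Max comparisons = 16 + 1 = 17


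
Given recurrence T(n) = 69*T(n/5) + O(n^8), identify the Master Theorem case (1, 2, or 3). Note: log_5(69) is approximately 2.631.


Master Theorem parameters: a=69, b=5, c=8
log_b(a) = 2.631
Compare b^c with a: 5^8 = 390625 > 69, so c > log_b(a).
Comparing c=8 vs log_b(a)=2.631:
8 > 2.631 => Case 3
Result: T(n) = O(n^8)
Master Theorem case = 3
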